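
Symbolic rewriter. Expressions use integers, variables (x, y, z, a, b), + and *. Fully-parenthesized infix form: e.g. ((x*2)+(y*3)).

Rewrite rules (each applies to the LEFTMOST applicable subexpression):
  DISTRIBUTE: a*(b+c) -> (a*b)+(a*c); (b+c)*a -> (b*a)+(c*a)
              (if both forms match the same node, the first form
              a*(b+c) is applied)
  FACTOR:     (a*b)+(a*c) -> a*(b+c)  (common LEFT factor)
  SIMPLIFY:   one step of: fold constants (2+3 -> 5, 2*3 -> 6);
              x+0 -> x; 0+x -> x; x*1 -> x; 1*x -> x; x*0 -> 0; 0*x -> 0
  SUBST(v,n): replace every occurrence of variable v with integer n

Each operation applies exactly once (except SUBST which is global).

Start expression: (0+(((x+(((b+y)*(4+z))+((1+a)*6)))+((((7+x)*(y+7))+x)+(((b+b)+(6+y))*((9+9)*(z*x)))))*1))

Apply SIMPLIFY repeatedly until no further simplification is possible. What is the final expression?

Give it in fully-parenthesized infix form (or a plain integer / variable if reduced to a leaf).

Start: (0+(((x+(((b+y)*(4+z))+((1+a)*6)))+((((7+x)*(y+7))+x)+(((b+b)+(6+y))*((9+9)*(z*x)))))*1))
Step 1: at root: (0+(((x+(((b+y)*(4+z))+((1+a)*6)))+((((7+x)*(y+7))+x)+(((b+b)+(6+y))*((9+9)*(z*x)))))*1)) -> (((x+(((b+y)*(4+z))+((1+a)*6)))+((((7+x)*(y+7))+x)+(((b+b)+(6+y))*((9+9)*(z*x)))))*1); overall: (0+(((x+(((b+y)*(4+z))+((1+a)*6)))+((((7+x)*(y+7))+x)+(((b+b)+(6+y))*((9+9)*(z*x)))))*1)) -> (((x+(((b+y)*(4+z))+((1+a)*6)))+((((7+x)*(y+7))+x)+(((b+b)+(6+y))*((9+9)*(z*x)))))*1)
Step 2: at root: (((x+(((b+y)*(4+z))+((1+a)*6)))+((((7+x)*(y+7))+x)+(((b+b)+(6+y))*((9+9)*(z*x)))))*1) -> ((x+(((b+y)*(4+z))+((1+a)*6)))+((((7+x)*(y+7))+x)+(((b+b)+(6+y))*((9+9)*(z*x))))); overall: (((x+(((b+y)*(4+z))+((1+a)*6)))+((((7+x)*(y+7))+x)+(((b+b)+(6+y))*((9+9)*(z*x)))))*1) -> ((x+(((b+y)*(4+z))+((1+a)*6)))+((((7+x)*(y+7))+x)+(((b+b)+(6+y))*((9+9)*(z*x)))))
Step 3: at RRRL: (9+9) -> 18; overall: ((x+(((b+y)*(4+z))+((1+a)*6)))+((((7+x)*(y+7))+x)+(((b+b)+(6+y))*((9+9)*(z*x))))) -> ((x+(((b+y)*(4+z))+((1+a)*6)))+((((7+x)*(y+7))+x)+(((b+b)+(6+y))*(18*(z*x)))))
Fixed point: ((x+(((b+y)*(4+z))+((1+a)*6)))+((((7+x)*(y+7))+x)+(((b+b)+(6+y))*(18*(z*x)))))

Answer: ((x+(((b+y)*(4+z))+((1+a)*6)))+((((7+x)*(y+7))+x)+(((b+b)+(6+y))*(18*(z*x)))))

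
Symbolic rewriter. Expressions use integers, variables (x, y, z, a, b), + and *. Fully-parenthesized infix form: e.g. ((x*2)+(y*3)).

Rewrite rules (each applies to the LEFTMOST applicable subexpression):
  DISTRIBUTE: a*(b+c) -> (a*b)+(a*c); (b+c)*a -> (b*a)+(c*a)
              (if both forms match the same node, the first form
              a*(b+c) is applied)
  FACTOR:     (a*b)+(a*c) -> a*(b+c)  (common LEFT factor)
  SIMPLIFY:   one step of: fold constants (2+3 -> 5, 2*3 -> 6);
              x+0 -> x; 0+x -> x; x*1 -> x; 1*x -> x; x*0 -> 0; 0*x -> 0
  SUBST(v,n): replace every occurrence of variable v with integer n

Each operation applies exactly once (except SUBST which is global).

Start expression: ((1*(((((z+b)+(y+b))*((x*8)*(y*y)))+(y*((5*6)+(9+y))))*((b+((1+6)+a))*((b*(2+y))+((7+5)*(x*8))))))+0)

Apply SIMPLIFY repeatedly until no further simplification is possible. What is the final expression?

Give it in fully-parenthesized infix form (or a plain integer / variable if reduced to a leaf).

Start: ((1*(((((z+b)+(y+b))*((x*8)*(y*y)))+(y*((5*6)+(9+y))))*((b+((1+6)+a))*((b*(2+y))+((7+5)*(x*8))))))+0)
Step 1: at root: ((1*(((((z+b)+(y+b))*((x*8)*(y*y)))+(y*((5*6)+(9+y))))*((b+((1+6)+a))*((b*(2+y))+((7+5)*(x*8))))))+0) -> (1*(((((z+b)+(y+b))*((x*8)*(y*y)))+(y*((5*6)+(9+y))))*((b+((1+6)+a))*((b*(2+y))+((7+5)*(x*8)))))); overall: ((1*(((((z+b)+(y+b))*((x*8)*(y*y)))+(y*((5*6)+(9+y))))*((b+((1+6)+a))*((b*(2+y))+((7+5)*(x*8))))))+0) -> (1*(((((z+b)+(y+b))*((x*8)*(y*y)))+(y*((5*6)+(9+y))))*((b+((1+6)+a))*((b*(2+y))+((7+5)*(x*8))))))
Step 2: at root: (1*(((((z+b)+(y+b))*((x*8)*(y*y)))+(y*((5*6)+(9+y))))*((b+((1+6)+a))*((b*(2+y))+((7+5)*(x*8)))))) -> (((((z+b)+(y+b))*((x*8)*(y*y)))+(y*((5*6)+(9+y))))*((b+((1+6)+a))*((b*(2+y))+((7+5)*(x*8))))); overall: (1*(((((z+b)+(y+b))*((x*8)*(y*y)))+(y*((5*6)+(9+y))))*((b+((1+6)+a))*((b*(2+y))+((7+5)*(x*8)))))) -> (((((z+b)+(y+b))*((x*8)*(y*y)))+(y*((5*6)+(9+y))))*((b+((1+6)+a))*((b*(2+y))+((7+5)*(x*8)))))
Step 3: at LRRL: (5*6) -> 30; overall: (((((z+b)+(y+b))*((x*8)*(y*y)))+(y*((5*6)+(9+y))))*((b+((1+6)+a))*((b*(2+y))+((7+5)*(x*8))))) -> (((((z+b)+(y+b))*((x*8)*(y*y)))+(y*(30+(9+y))))*((b+((1+6)+a))*((b*(2+y))+((7+5)*(x*8)))))
Step 4: at RLRL: (1+6) -> 7; overall: (((((z+b)+(y+b))*((x*8)*(y*y)))+(y*(30+(9+y))))*((b+((1+6)+a))*((b*(2+y))+((7+5)*(x*8))))) -> (((((z+b)+(y+b))*((x*8)*(y*y)))+(y*(30+(9+y))))*((b+(7+a))*((b*(2+y))+((7+5)*(x*8)))))
Step 5: at RRRL: (7+5) -> 12; overall: (((((z+b)+(y+b))*((x*8)*(y*y)))+(y*(30+(9+y))))*((b+(7+a))*((b*(2+y))+((7+5)*(x*8))))) -> (((((z+b)+(y+b))*((x*8)*(y*y)))+(y*(30+(9+y))))*((b+(7+a))*((b*(2+y))+(12*(x*8)))))
Fixed point: (((((z+b)+(y+b))*((x*8)*(y*y)))+(y*(30+(9+y))))*((b+(7+a))*((b*(2+y))+(12*(x*8)))))

Answer: (((((z+b)+(y+b))*((x*8)*(y*y)))+(y*(30+(9+y))))*((b+(7+a))*((b*(2+y))+(12*(x*8)))))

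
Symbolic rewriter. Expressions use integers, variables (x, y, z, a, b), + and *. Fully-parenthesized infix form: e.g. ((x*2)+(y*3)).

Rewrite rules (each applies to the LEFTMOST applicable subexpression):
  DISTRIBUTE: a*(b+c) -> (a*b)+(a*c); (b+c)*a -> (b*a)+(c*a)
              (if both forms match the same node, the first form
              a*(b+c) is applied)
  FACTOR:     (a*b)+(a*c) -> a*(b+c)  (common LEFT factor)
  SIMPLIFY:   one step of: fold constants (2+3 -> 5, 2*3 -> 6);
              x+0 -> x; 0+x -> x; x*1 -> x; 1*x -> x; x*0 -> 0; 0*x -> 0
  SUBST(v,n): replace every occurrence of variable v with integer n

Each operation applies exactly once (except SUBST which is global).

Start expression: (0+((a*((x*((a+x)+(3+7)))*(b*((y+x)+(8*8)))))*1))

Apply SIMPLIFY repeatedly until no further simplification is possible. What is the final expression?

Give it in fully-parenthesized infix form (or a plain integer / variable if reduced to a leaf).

Answer: (a*((x*((a+x)+10))*(b*((y+x)+64))))

Derivation:
Start: (0+((a*((x*((a+x)+(3+7)))*(b*((y+x)+(8*8)))))*1))
Step 1: at root: (0+((a*((x*((a+x)+(3+7)))*(b*((y+x)+(8*8)))))*1)) -> ((a*((x*((a+x)+(3+7)))*(b*((y+x)+(8*8)))))*1); overall: (0+((a*((x*((a+x)+(3+7)))*(b*((y+x)+(8*8)))))*1)) -> ((a*((x*((a+x)+(3+7)))*(b*((y+x)+(8*8)))))*1)
Step 2: at root: ((a*((x*((a+x)+(3+7)))*(b*((y+x)+(8*8)))))*1) -> (a*((x*((a+x)+(3+7)))*(b*((y+x)+(8*8))))); overall: ((a*((x*((a+x)+(3+7)))*(b*((y+x)+(8*8)))))*1) -> (a*((x*((a+x)+(3+7)))*(b*((y+x)+(8*8)))))
Step 3: at RLRR: (3+7) -> 10; overall: (a*((x*((a+x)+(3+7)))*(b*((y+x)+(8*8))))) -> (a*((x*((a+x)+10))*(b*((y+x)+(8*8)))))
Step 4: at RRRR: (8*8) -> 64; overall: (a*((x*((a+x)+10))*(b*((y+x)+(8*8))))) -> (a*((x*((a+x)+10))*(b*((y+x)+64))))
Fixed point: (a*((x*((a+x)+10))*(b*((y+x)+64))))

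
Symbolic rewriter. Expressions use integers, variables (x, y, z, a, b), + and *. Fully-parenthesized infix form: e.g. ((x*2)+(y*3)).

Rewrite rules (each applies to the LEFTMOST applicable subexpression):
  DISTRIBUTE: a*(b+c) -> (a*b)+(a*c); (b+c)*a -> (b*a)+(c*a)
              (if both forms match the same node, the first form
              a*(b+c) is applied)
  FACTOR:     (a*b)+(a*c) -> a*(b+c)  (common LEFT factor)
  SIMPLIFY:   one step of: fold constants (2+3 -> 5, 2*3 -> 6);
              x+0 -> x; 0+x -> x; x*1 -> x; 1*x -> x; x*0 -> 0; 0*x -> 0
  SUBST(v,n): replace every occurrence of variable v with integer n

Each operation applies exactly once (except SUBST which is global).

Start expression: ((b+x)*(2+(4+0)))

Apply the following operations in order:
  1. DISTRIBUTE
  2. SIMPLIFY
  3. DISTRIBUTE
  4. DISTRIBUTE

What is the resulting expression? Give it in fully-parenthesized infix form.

Start: ((b+x)*(2+(4+0)))
Apply DISTRIBUTE at root (target: ((b+x)*(2+(4+0)))): ((b+x)*(2+(4+0))) -> (((b+x)*2)+((b+x)*(4+0)))
Apply SIMPLIFY at RR (target: (4+0)): (((b+x)*2)+((b+x)*(4+0))) -> (((b+x)*2)+((b+x)*4))
Apply DISTRIBUTE at L (target: ((b+x)*2)): (((b+x)*2)+((b+x)*4)) -> (((b*2)+(x*2))+((b+x)*4))
Apply DISTRIBUTE at R (target: ((b+x)*4)): (((b*2)+(x*2))+((b+x)*4)) -> (((b*2)+(x*2))+((b*4)+(x*4)))

Answer: (((b*2)+(x*2))+((b*4)+(x*4)))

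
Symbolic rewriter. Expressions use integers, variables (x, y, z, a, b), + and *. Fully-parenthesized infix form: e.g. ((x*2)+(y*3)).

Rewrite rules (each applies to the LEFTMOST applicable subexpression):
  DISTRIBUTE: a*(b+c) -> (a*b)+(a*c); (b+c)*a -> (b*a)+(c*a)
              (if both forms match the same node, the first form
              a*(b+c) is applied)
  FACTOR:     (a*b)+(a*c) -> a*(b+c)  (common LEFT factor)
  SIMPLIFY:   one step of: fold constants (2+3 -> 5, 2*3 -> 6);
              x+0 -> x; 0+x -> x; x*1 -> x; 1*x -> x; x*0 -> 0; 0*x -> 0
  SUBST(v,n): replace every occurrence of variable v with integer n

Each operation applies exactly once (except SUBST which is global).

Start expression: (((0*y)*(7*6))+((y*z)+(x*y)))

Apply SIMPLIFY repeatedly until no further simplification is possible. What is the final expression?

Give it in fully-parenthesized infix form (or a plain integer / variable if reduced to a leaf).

Start: (((0*y)*(7*6))+((y*z)+(x*y)))
Step 1: at LL: (0*y) -> 0; overall: (((0*y)*(7*6))+((y*z)+(x*y))) -> ((0*(7*6))+((y*z)+(x*y)))
Step 2: at L: (0*(7*6)) -> 0; overall: ((0*(7*6))+((y*z)+(x*y))) -> (0+((y*z)+(x*y)))
Step 3: at root: (0+((y*z)+(x*y))) -> ((y*z)+(x*y)); overall: (0+((y*z)+(x*y))) -> ((y*z)+(x*y))
Fixed point: ((y*z)+(x*y))

Answer: ((y*z)+(x*y))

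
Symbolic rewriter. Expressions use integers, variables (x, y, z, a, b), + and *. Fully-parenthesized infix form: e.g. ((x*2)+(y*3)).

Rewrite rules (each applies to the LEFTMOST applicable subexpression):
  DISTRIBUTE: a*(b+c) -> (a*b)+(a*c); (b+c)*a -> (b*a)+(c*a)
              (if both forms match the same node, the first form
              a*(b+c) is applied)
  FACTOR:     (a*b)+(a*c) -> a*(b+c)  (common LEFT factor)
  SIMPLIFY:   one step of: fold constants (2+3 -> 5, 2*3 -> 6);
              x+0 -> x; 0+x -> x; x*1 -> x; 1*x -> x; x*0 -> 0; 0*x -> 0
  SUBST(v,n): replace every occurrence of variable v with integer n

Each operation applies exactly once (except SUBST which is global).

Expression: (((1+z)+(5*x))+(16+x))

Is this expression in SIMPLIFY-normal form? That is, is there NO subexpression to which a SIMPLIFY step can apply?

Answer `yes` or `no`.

Expression: (((1+z)+(5*x))+(16+x))
Scanning for simplifiable subexpressions (pre-order)...
  at root: (((1+z)+(5*x))+(16+x)) (not simplifiable)
  at L: ((1+z)+(5*x)) (not simplifiable)
  at LL: (1+z) (not simplifiable)
  at LR: (5*x) (not simplifiable)
  at R: (16+x) (not simplifiable)
Result: no simplifiable subexpression found -> normal form.

Answer: yes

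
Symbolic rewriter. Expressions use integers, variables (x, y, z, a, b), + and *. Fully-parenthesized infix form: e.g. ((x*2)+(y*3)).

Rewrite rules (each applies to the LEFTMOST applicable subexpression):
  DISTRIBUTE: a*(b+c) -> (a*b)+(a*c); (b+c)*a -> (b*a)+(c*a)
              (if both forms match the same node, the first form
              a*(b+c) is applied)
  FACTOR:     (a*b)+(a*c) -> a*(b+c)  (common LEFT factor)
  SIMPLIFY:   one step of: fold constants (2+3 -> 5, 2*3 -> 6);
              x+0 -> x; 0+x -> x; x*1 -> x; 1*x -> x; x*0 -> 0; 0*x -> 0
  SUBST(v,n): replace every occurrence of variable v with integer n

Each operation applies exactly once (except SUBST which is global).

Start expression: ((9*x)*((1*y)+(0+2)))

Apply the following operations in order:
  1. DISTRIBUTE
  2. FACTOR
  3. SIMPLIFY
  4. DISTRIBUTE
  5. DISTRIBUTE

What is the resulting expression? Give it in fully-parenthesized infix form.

Answer: (((9*x)*y)+(((9*x)*0)+((9*x)*2)))

Derivation:
Start: ((9*x)*((1*y)+(0+2)))
Apply DISTRIBUTE at root (target: ((9*x)*((1*y)+(0+2)))): ((9*x)*((1*y)+(0+2))) -> (((9*x)*(1*y))+((9*x)*(0+2)))
Apply FACTOR at root (target: (((9*x)*(1*y))+((9*x)*(0+2)))): (((9*x)*(1*y))+((9*x)*(0+2))) -> ((9*x)*((1*y)+(0+2)))
Apply SIMPLIFY at RL (target: (1*y)): ((9*x)*((1*y)+(0+2))) -> ((9*x)*(y+(0+2)))
Apply DISTRIBUTE at root (target: ((9*x)*(y+(0+2)))): ((9*x)*(y+(0+2))) -> (((9*x)*y)+((9*x)*(0+2)))
Apply DISTRIBUTE at R (target: ((9*x)*(0+2))): (((9*x)*y)+((9*x)*(0+2))) -> (((9*x)*y)+(((9*x)*0)+((9*x)*2)))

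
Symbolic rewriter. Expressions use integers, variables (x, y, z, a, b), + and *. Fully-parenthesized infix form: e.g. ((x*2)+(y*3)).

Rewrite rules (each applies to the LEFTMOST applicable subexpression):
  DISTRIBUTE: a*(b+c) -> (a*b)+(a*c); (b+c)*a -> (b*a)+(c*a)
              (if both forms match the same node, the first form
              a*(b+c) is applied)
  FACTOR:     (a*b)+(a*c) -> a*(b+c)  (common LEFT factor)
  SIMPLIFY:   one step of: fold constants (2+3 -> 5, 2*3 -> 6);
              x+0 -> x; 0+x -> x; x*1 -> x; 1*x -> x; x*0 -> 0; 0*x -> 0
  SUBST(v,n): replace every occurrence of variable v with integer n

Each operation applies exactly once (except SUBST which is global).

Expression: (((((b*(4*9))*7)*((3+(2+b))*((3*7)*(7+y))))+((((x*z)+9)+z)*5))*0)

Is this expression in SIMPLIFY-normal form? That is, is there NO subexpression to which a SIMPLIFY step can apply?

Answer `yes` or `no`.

Expression: (((((b*(4*9))*7)*((3+(2+b))*((3*7)*(7+y))))+((((x*z)+9)+z)*5))*0)
Scanning for simplifiable subexpressions (pre-order)...
  at root: (((((b*(4*9))*7)*((3+(2+b))*((3*7)*(7+y))))+((((x*z)+9)+z)*5))*0) (SIMPLIFIABLE)
  at L: ((((b*(4*9))*7)*((3+(2+b))*((3*7)*(7+y))))+((((x*z)+9)+z)*5)) (not simplifiable)
  at LL: (((b*(4*9))*7)*((3+(2+b))*((3*7)*(7+y)))) (not simplifiable)
  at LLL: ((b*(4*9))*7) (not simplifiable)
  at LLLL: (b*(4*9)) (not simplifiable)
  at LLLLR: (4*9) (SIMPLIFIABLE)
  at LLR: ((3+(2+b))*((3*7)*(7+y))) (not simplifiable)
  at LLRL: (3+(2+b)) (not simplifiable)
  at LLRLR: (2+b) (not simplifiable)
  at LLRR: ((3*7)*(7+y)) (not simplifiable)
  at LLRRL: (3*7) (SIMPLIFIABLE)
  at LLRRR: (7+y) (not simplifiable)
  at LR: ((((x*z)+9)+z)*5) (not simplifiable)
  at LRL: (((x*z)+9)+z) (not simplifiable)
  at LRLL: ((x*z)+9) (not simplifiable)
  at LRLLL: (x*z) (not simplifiable)
Found simplifiable subexpr at path root: (((((b*(4*9))*7)*((3+(2+b))*((3*7)*(7+y))))+((((x*z)+9)+z)*5))*0)
One SIMPLIFY step would give: 0
-> NOT in normal form.

Answer: no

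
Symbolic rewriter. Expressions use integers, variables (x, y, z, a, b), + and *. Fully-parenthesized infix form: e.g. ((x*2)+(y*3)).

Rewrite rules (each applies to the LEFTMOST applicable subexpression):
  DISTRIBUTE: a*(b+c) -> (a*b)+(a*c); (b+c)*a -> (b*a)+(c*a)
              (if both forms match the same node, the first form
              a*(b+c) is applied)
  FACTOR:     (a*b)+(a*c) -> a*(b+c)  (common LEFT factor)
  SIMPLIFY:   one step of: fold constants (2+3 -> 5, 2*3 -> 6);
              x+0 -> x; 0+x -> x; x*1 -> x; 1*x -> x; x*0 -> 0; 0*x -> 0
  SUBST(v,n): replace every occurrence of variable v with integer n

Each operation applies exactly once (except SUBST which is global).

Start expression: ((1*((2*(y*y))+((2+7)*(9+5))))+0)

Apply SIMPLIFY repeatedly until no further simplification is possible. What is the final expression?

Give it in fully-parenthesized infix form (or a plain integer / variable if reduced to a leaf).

Answer: ((2*(y*y))+126)

Derivation:
Start: ((1*((2*(y*y))+((2+7)*(9+5))))+0)
Step 1: at root: ((1*((2*(y*y))+((2+7)*(9+5))))+0) -> (1*((2*(y*y))+((2+7)*(9+5)))); overall: ((1*((2*(y*y))+((2+7)*(9+5))))+0) -> (1*((2*(y*y))+((2+7)*(9+5))))
Step 2: at root: (1*((2*(y*y))+((2+7)*(9+5)))) -> ((2*(y*y))+((2+7)*(9+5))); overall: (1*((2*(y*y))+((2+7)*(9+5)))) -> ((2*(y*y))+((2+7)*(9+5)))
Step 3: at RL: (2+7) -> 9; overall: ((2*(y*y))+((2+7)*(9+5))) -> ((2*(y*y))+(9*(9+5)))
Step 4: at RR: (9+5) -> 14; overall: ((2*(y*y))+(9*(9+5))) -> ((2*(y*y))+(9*14))
Step 5: at R: (9*14) -> 126; overall: ((2*(y*y))+(9*14)) -> ((2*(y*y))+126)
Fixed point: ((2*(y*y))+126)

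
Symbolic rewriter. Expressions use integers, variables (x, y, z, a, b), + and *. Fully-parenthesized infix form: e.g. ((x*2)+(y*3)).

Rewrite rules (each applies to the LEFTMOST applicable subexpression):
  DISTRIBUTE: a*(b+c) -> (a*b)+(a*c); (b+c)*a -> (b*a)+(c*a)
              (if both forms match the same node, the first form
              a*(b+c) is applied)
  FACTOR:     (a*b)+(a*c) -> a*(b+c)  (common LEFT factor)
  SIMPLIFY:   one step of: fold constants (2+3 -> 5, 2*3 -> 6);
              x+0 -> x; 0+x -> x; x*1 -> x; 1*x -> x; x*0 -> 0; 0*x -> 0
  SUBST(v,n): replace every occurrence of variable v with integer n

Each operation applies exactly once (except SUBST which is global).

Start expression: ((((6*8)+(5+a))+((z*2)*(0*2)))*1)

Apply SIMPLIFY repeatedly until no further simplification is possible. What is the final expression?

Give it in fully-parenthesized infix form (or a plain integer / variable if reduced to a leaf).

Start: ((((6*8)+(5+a))+((z*2)*(0*2)))*1)
Step 1: at root: ((((6*8)+(5+a))+((z*2)*(0*2)))*1) -> (((6*8)+(5+a))+((z*2)*(0*2))); overall: ((((6*8)+(5+a))+((z*2)*(0*2)))*1) -> (((6*8)+(5+a))+((z*2)*(0*2)))
Step 2: at LL: (6*8) -> 48; overall: (((6*8)+(5+a))+((z*2)*(0*2))) -> ((48+(5+a))+((z*2)*(0*2)))
Step 3: at RR: (0*2) -> 0; overall: ((48+(5+a))+((z*2)*(0*2))) -> ((48+(5+a))+((z*2)*0))
Step 4: at R: ((z*2)*0) -> 0; overall: ((48+(5+a))+((z*2)*0)) -> ((48+(5+a))+0)
Step 5: at root: ((48+(5+a))+0) -> (48+(5+a)); overall: ((48+(5+a))+0) -> (48+(5+a))
Fixed point: (48+(5+a))

Answer: (48+(5+a))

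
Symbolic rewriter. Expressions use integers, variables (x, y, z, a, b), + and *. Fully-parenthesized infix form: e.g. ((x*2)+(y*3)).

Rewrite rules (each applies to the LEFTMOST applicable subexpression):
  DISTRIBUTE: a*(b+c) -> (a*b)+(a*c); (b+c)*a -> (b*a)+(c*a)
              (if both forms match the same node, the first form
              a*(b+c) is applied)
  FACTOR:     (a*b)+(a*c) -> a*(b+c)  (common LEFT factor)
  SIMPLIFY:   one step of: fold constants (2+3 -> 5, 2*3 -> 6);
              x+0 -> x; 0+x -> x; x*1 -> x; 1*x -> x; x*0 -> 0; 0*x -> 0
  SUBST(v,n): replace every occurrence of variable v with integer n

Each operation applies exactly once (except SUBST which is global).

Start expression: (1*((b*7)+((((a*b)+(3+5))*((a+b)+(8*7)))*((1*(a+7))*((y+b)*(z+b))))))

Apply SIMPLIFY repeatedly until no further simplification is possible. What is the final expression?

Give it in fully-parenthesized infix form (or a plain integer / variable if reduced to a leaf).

Start: (1*((b*7)+((((a*b)+(3+5))*((a+b)+(8*7)))*((1*(a+7))*((y+b)*(z+b))))))
Step 1: at root: (1*((b*7)+((((a*b)+(3+5))*((a+b)+(8*7)))*((1*(a+7))*((y+b)*(z+b)))))) -> ((b*7)+((((a*b)+(3+5))*((a+b)+(8*7)))*((1*(a+7))*((y+b)*(z+b))))); overall: (1*((b*7)+((((a*b)+(3+5))*((a+b)+(8*7)))*((1*(a+7))*((y+b)*(z+b)))))) -> ((b*7)+((((a*b)+(3+5))*((a+b)+(8*7)))*((1*(a+7))*((y+b)*(z+b)))))
Step 2: at RLLR: (3+5) -> 8; overall: ((b*7)+((((a*b)+(3+5))*((a+b)+(8*7)))*((1*(a+7))*((y+b)*(z+b))))) -> ((b*7)+((((a*b)+8)*((a+b)+(8*7)))*((1*(a+7))*((y+b)*(z+b)))))
Step 3: at RLRR: (8*7) -> 56; overall: ((b*7)+((((a*b)+8)*((a+b)+(8*7)))*((1*(a+7))*((y+b)*(z+b))))) -> ((b*7)+((((a*b)+8)*((a+b)+56))*((1*(a+7))*((y+b)*(z+b)))))
Step 4: at RRL: (1*(a+7)) -> (a+7); overall: ((b*7)+((((a*b)+8)*((a+b)+56))*((1*(a+7))*((y+b)*(z+b))))) -> ((b*7)+((((a*b)+8)*((a+b)+56))*((a+7)*((y+b)*(z+b)))))
Fixed point: ((b*7)+((((a*b)+8)*((a+b)+56))*((a+7)*((y+b)*(z+b)))))

Answer: ((b*7)+((((a*b)+8)*((a+b)+56))*((a+7)*((y+b)*(z+b)))))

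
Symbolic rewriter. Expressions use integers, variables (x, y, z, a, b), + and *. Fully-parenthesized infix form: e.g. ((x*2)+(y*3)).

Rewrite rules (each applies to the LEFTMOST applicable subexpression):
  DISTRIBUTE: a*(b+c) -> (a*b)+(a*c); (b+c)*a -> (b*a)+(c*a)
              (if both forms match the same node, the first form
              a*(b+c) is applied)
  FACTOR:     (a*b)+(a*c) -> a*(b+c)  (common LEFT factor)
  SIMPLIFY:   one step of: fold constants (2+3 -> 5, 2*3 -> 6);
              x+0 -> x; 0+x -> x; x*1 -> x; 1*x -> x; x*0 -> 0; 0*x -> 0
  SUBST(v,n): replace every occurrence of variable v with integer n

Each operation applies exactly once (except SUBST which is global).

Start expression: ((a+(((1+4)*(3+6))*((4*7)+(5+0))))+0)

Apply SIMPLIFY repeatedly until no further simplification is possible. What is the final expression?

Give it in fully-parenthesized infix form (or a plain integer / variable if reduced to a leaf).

Start: ((a+(((1+4)*(3+6))*((4*7)+(5+0))))+0)
Step 1: at root: ((a+(((1+4)*(3+6))*((4*7)+(5+0))))+0) -> (a+(((1+4)*(3+6))*((4*7)+(5+0)))); overall: ((a+(((1+4)*(3+6))*((4*7)+(5+0))))+0) -> (a+(((1+4)*(3+6))*((4*7)+(5+0))))
Step 2: at RLL: (1+4) -> 5; overall: (a+(((1+4)*(3+6))*((4*7)+(5+0)))) -> (a+((5*(3+6))*((4*7)+(5+0))))
Step 3: at RLR: (3+6) -> 9; overall: (a+((5*(3+6))*((4*7)+(5+0)))) -> (a+((5*9)*((4*7)+(5+0))))
Step 4: at RL: (5*9) -> 45; overall: (a+((5*9)*((4*7)+(5+0)))) -> (a+(45*((4*7)+(5+0))))
Step 5: at RRL: (4*7) -> 28; overall: (a+(45*((4*7)+(5+0)))) -> (a+(45*(28+(5+0))))
Step 6: at RRR: (5+0) -> 5; overall: (a+(45*(28+(5+0)))) -> (a+(45*(28+5)))
Step 7: at RR: (28+5) -> 33; overall: (a+(45*(28+5))) -> (a+(45*33))
Step 8: at R: (45*33) -> 1485; overall: (a+(45*33)) -> (a+1485)
Fixed point: (a+1485)

Answer: (a+1485)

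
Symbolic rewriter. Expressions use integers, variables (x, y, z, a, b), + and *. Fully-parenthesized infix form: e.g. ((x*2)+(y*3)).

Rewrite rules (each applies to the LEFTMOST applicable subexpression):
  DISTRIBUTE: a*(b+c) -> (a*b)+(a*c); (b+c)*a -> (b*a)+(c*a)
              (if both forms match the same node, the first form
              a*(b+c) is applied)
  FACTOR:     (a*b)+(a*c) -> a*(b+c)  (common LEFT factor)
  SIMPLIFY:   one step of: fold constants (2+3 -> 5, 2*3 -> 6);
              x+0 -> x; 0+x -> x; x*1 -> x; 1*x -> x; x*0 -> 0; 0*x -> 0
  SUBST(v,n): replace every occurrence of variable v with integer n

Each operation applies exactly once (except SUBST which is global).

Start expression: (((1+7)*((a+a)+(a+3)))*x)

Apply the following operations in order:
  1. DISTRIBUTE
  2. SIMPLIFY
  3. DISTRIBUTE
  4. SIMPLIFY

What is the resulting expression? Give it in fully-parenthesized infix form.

Start: (((1+7)*((a+a)+(a+3)))*x)
Apply DISTRIBUTE at L (target: ((1+7)*((a+a)+(a+3)))): (((1+7)*((a+a)+(a+3)))*x) -> ((((1+7)*(a+a))+((1+7)*(a+3)))*x)
Apply SIMPLIFY at LLL (target: (1+7)): ((((1+7)*(a+a))+((1+7)*(a+3)))*x) -> (((8*(a+a))+((1+7)*(a+3)))*x)
Apply DISTRIBUTE at root (target: (((8*(a+a))+((1+7)*(a+3)))*x)): (((8*(a+a))+((1+7)*(a+3)))*x) -> (((8*(a+a))*x)+(((1+7)*(a+3))*x))
Apply SIMPLIFY at RLL (target: (1+7)): (((8*(a+a))*x)+(((1+7)*(a+3))*x)) -> (((8*(a+a))*x)+((8*(a+3))*x))

Answer: (((8*(a+a))*x)+((8*(a+3))*x))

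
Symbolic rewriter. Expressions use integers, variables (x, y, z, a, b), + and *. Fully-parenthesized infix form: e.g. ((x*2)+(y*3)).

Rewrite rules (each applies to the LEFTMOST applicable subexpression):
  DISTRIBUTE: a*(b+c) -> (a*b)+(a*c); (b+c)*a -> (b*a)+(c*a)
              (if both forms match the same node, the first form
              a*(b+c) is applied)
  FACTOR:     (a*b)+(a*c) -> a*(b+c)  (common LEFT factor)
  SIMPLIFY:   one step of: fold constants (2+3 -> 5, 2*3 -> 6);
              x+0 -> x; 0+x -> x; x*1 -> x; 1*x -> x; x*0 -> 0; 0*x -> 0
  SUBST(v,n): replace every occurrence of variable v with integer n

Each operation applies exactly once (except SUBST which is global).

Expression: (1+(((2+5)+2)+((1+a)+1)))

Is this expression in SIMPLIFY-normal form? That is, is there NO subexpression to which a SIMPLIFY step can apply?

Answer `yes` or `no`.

Expression: (1+(((2+5)+2)+((1+a)+1)))
Scanning for simplifiable subexpressions (pre-order)...
  at root: (1+(((2+5)+2)+((1+a)+1))) (not simplifiable)
  at R: (((2+5)+2)+((1+a)+1)) (not simplifiable)
  at RL: ((2+5)+2) (not simplifiable)
  at RLL: (2+5) (SIMPLIFIABLE)
  at RR: ((1+a)+1) (not simplifiable)
  at RRL: (1+a) (not simplifiable)
Found simplifiable subexpr at path RLL: (2+5)
One SIMPLIFY step would give: (1+((7+2)+((1+a)+1)))
-> NOT in normal form.

Answer: no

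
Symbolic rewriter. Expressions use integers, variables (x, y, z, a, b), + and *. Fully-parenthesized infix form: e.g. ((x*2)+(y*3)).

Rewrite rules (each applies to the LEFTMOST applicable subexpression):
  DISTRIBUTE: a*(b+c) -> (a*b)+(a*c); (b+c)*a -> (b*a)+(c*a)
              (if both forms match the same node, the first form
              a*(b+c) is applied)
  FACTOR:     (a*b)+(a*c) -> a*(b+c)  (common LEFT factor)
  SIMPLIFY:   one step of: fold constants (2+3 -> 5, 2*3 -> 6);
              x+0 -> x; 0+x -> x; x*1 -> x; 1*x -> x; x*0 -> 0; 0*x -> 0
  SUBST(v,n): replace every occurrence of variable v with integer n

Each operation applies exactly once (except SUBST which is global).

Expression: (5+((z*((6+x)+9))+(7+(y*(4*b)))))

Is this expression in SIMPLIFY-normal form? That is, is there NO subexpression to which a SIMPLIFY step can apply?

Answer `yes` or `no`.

Expression: (5+((z*((6+x)+9))+(7+(y*(4*b)))))
Scanning for simplifiable subexpressions (pre-order)...
  at root: (5+((z*((6+x)+9))+(7+(y*(4*b))))) (not simplifiable)
  at R: ((z*((6+x)+9))+(7+(y*(4*b)))) (not simplifiable)
  at RL: (z*((6+x)+9)) (not simplifiable)
  at RLR: ((6+x)+9) (not simplifiable)
  at RLRL: (6+x) (not simplifiable)
  at RR: (7+(y*(4*b))) (not simplifiable)
  at RRR: (y*(4*b)) (not simplifiable)
  at RRRR: (4*b) (not simplifiable)
Result: no simplifiable subexpression found -> normal form.

Answer: yes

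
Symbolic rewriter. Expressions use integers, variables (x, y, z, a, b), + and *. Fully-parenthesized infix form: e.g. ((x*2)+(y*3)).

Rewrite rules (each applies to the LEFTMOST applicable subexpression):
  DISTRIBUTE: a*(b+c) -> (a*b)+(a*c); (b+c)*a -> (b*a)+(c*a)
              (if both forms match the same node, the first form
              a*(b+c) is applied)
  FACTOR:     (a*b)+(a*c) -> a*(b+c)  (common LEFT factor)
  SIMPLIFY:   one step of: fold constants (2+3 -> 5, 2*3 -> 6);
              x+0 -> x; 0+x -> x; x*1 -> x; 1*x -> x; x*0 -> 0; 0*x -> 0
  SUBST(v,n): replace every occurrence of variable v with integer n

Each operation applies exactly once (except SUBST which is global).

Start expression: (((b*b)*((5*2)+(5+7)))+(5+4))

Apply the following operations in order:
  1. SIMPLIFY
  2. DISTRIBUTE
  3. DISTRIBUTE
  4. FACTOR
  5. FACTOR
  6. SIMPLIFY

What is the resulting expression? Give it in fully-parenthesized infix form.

Start: (((b*b)*((5*2)+(5+7)))+(5+4))
Apply SIMPLIFY at LRL (target: (5*2)): (((b*b)*((5*2)+(5+7)))+(5+4)) -> (((b*b)*(10+(5+7)))+(5+4))
Apply DISTRIBUTE at L (target: ((b*b)*(10+(5+7)))): (((b*b)*(10+(5+7)))+(5+4)) -> ((((b*b)*10)+((b*b)*(5+7)))+(5+4))
Apply DISTRIBUTE at LR (target: ((b*b)*(5+7))): ((((b*b)*10)+((b*b)*(5+7)))+(5+4)) -> ((((b*b)*10)+(((b*b)*5)+((b*b)*7)))+(5+4))
Apply FACTOR at LR (target: (((b*b)*5)+((b*b)*7))): ((((b*b)*10)+(((b*b)*5)+((b*b)*7)))+(5+4)) -> ((((b*b)*10)+((b*b)*(5+7)))+(5+4))
Apply FACTOR at L (target: (((b*b)*10)+((b*b)*(5+7)))): ((((b*b)*10)+((b*b)*(5+7)))+(5+4)) -> (((b*b)*(10+(5+7)))+(5+4))
Apply SIMPLIFY at LRR (target: (5+7)): (((b*b)*(10+(5+7)))+(5+4)) -> (((b*b)*(10+12))+(5+4))

Answer: (((b*b)*(10+12))+(5+4))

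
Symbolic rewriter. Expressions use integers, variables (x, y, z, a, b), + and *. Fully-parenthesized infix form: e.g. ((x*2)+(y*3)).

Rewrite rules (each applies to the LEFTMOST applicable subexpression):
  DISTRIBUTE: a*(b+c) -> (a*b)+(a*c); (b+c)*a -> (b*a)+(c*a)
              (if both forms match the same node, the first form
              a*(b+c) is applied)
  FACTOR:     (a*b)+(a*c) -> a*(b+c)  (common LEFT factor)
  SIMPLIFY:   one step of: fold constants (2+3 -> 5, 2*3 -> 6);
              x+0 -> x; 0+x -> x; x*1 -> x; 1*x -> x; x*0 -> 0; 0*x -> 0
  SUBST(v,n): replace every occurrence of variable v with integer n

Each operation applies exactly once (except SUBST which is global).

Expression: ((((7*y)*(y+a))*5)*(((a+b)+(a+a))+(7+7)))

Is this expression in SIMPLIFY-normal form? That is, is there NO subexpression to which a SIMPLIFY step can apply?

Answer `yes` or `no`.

Answer: no

Derivation:
Expression: ((((7*y)*(y+a))*5)*(((a+b)+(a+a))+(7+7)))
Scanning for simplifiable subexpressions (pre-order)...
  at root: ((((7*y)*(y+a))*5)*(((a+b)+(a+a))+(7+7))) (not simplifiable)
  at L: (((7*y)*(y+a))*5) (not simplifiable)
  at LL: ((7*y)*(y+a)) (not simplifiable)
  at LLL: (7*y) (not simplifiable)
  at LLR: (y+a) (not simplifiable)
  at R: (((a+b)+(a+a))+(7+7)) (not simplifiable)
  at RL: ((a+b)+(a+a)) (not simplifiable)
  at RLL: (a+b) (not simplifiable)
  at RLR: (a+a) (not simplifiable)
  at RR: (7+7) (SIMPLIFIABLE)
Found simplifiable subexpr at path RR: (7+7)
One SIMPLIFY step would give: ((((7*y)*(y+a))*5)*(((a+b)+(a+a))+14))
-> NOT in normal form.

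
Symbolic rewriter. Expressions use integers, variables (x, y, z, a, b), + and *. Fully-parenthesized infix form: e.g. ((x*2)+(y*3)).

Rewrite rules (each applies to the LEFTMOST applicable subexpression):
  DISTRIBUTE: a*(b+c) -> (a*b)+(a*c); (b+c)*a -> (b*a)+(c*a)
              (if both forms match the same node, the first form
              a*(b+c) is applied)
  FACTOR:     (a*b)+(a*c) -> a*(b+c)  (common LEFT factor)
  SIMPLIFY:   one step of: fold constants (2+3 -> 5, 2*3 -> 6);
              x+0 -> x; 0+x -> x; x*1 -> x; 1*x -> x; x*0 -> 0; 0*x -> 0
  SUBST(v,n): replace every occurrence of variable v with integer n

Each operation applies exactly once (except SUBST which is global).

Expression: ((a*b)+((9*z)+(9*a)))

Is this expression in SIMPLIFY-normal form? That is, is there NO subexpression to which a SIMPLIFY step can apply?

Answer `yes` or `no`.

Expression: ((a*b)+((9*z)+(9*a)))
Scanning for simplifiable subexpressions (pre-order)...
  at root: ((a*b)+((9*z)+(9*a))) (not simplifiable)
  at L: (a*b) (not simplifiable)
  at R: ((9*z)+(9*a)) (not simplifiable)
  at RL: (9*z) (not simplifiable)
  at RR: (9*a) (not simplifiable)
Result: no simplifiable subexpression found -> normal form.

Answer: yes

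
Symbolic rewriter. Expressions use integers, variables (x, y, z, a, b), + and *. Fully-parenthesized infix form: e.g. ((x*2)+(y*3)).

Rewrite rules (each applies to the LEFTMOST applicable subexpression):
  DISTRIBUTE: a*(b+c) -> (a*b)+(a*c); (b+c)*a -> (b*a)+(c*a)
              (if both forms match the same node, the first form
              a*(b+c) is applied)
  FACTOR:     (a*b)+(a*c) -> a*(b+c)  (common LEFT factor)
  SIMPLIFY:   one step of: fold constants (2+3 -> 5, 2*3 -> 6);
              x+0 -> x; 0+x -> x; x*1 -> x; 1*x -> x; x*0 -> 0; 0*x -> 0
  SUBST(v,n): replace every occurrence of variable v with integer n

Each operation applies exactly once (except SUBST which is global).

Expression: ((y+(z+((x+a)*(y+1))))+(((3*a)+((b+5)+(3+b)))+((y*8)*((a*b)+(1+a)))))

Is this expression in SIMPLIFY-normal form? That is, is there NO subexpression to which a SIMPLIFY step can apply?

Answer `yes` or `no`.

Expression: ((y+(z+((x+a)*(y+1))))+(((3*a)+((b+5)+(3+b)))+((y*8)*((a*b)+(1+a)))))
Scanning for simplifiable subexpressions (pre-order)...
  at root: ((y+(z+((x+a)*(y+1))))+(((3*a)+((b+5)+(3+b)))+((y*8)*((a*b)+(1+a))))) (not simplifiable)
  at L: (y+(z+((x+a)*(y+1)))) (not simplifiable)
  at LR: (z+((x+a)*(y+1))) (not simplifiable)
  at LRR: ((x+a)*(y+1)) (not simplifiable)
  at LRRL: (x+a) (not simplifiable)
  at LRRR: (y+1) (not simplifiable)
  at R: (((3*a)+((b+5)+(3+b)))+((y*8)*((a*b)+(1+a)))) (not simplifiable)
  at RL: ((3*a)+((b+5)+(3+b))) (not simplifiable)
  at RLL: (3*a) (not simplifiable)
  at RLR: ((b+5)+(3+b)) (not simplifiable)
  at RLRL: (b+5) (not simplifiable)
  at RLRR: (3+b) (not simplifiable)
  at RR: ((y*8)*((a*b)+(1+a))) (not simplifiable)
  at RRL: (y*8) (not simplifiable)
  at RRR: ((a*b)+(1+a)) (not simplifiable)
  at RRRL: (a*b) (not simplifiable)
  at RRRR: (1+a) (not simplifiable)
Result: no simplifiable subexpression found -> normal form.

Answer: yes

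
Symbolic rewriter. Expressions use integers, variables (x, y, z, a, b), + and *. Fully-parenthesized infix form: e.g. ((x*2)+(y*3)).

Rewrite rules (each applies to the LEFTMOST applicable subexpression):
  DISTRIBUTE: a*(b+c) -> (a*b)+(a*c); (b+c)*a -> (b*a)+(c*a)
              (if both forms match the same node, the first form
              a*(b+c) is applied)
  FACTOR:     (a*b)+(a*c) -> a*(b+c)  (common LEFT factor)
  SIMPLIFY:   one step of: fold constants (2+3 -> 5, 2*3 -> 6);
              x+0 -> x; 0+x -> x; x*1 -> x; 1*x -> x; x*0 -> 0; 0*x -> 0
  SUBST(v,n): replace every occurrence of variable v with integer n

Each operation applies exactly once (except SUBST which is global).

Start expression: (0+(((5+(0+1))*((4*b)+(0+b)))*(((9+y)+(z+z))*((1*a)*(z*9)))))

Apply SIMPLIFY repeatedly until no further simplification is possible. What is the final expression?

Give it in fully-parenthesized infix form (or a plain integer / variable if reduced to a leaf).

Answer: ((6*((4*b)+b))*(((9+y)+(z+z))*(a*(z*9))))

Derivation:
Start: (0+(((5+(0+1))*((4*b)+(0+b)))*(((9+y)+(z+z))*((1*a)*(z*9)))))
Step 1: at root: (0+(((5+(0+1))*((4*b)+(0+b)))*(((9+y)+(z+z))*((1*a)*(z*9))))) -> (((5+(0+1))*((4*b)+(0+b)))*(((9+y)+(z+z))*((1*a)*(z*9)))); overall: (0+(((5+(0+1))*((4*b)+(0+b)))*(((9+y)+(z+z))*((1*a)*(z*9))))) -> (((5+(0+1))*((4*b)+(0+b)))*(((9+y)+(z+z))*((1*a)*(z*9))))
Step 2: at LLR: (0+1) -> 1; overall: (((5+(0+1))*((4*b)+(0+b)))*(((9+y)+(z+z))*((1*a)*(z*9)))) -> (((5+1)*((4*b)+(0+b)))*(((9+y)+(z+z))*((1*a)*(z*9))))
Step 3: at LL: (5+1) -> 6; overall: (((5+1)*((4*b)+(0+b)))*(((9+y)+(z+z))*((1*a)*(z*9)))) -> ((6*((4*b)+(0+b)))*(((9+y)+(z+z))*((1*a)*(z*9))))
Step 4: at LRR: (0+b) -> b; overall: ((6*((4*b)+(0+b)))*(((9+y)+(z+z))*((1*a)*(z*9)))) -> ((6*((4*b)+b))*(((9+y)+(z+z))*((1*a)*(z*9))))
Step 5: at RRL: (1*a) -> a; overall: ((6*((4*b)+b))*(((9+y)+(z+z))*((1*a)*(z*9)))) -> ((6*((4*b)+b))*(((9+y)+(z+z))*(a*(z*9))))
Fixed point: ((6*((4*b)+b))*(((9+y)+(z+z))*(a*(z*9))))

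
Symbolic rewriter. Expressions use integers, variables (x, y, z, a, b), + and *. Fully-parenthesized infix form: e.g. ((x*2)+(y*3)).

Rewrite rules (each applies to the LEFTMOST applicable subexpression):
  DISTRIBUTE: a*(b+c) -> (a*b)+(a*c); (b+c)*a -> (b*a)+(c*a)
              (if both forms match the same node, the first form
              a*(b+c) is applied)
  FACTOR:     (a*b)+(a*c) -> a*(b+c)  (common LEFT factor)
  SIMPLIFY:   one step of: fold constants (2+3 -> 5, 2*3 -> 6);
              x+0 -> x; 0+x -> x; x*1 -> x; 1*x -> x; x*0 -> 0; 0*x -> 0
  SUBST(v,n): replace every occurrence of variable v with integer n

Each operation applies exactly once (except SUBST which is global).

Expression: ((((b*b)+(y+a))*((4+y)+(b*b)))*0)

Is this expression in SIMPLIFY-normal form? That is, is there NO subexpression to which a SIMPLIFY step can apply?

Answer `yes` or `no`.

Expression: ((((b*b)+(y+a))*((4+y)+(b*b)))*0)
Scanning for simplifiable subexpressions (pre-order)...
  at root: ((((b*b)+(y+a))*((4+y)+(b*b)))*0) (SIMPLIFIABLE)
  at L: (((b*b)+(y+a))*((4+y)+(b*b))) (not simplifiable)
  at LL: ((b*b)+(y+a)) (not simplifiable)
  at LLL: (b*b) (not simplifiable)
  at LLR: (y+a) (not simplifiable)
  at LR: ((4+y)+(b*b)) (not simplifiable)
  at LRL: (4+y) (not simplifiable)
  at LRR: (b*b) (not simplifiable)
Found simplifiable subexpr at path root: ((((b*b)+(y+a))*((4+y)+(b*b)))*0)
One SIMPLIFY step would give: 0
-> NOT in normal form.

Answer: no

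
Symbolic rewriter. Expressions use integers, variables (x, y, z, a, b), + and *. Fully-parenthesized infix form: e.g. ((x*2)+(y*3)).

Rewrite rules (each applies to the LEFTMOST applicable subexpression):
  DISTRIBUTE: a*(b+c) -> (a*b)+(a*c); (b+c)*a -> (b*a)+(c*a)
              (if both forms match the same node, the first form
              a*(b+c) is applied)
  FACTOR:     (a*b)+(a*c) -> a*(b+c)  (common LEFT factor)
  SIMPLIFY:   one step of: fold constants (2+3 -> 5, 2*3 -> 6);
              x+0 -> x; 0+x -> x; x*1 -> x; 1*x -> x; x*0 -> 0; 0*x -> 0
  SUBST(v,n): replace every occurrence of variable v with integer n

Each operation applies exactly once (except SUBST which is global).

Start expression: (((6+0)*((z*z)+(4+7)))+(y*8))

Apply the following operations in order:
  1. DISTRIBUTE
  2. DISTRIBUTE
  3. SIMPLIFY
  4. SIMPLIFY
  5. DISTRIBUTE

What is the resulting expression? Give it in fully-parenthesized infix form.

Answer: (((6*(z*z))+(((6+0)*4)+((6+0)*7)))+(y*8))

Derivation:
Start: (((6+0)*((z*z)+(4+7)))+(y*8))
Apply DISTRIBUTE at L (target: ((6+0)*((z*z)+(4+7)))): (((6+0)*((z*z)+(4+7)))+(y*8)) -> ((((6+0)*(z*z))+((6+0)*(4+7)))+(y*8))
Apply DISTRIBUTE at LL (target: ((6+0)*(z*z))): ((((6+0)*(z*z))+((6+0)*(4+7)))+(y*8)) -> ((((6*(z*z))+(0*(z*z)))+((6+0)*(4+7)))+(y*8))
Apply SIMPLIFY at LLR (target: (0*(z*z))): ((((6*(z*z))+(0*(z*z)))+((6+0)*(4+7)))+(y*8)) -> ((((6*(z*z))+0)+((6+0)*(4+7)))+(y*8))
Apply SIMPLIFY at LL (target: ((6*(z*z))+0)): ((((6*(z*z))+0)+((6+0)*(4+7)))+(y*8)) -> (((6*(z*z))+((6+0)*(4+7)))+(y*8))
Apply DISTRIBUTE at LR (target: ((6+0)*(4+7))): (((6*(z*z))+((6+0)*(4+7)))+(y*8)) -> (((6*(z*z))+(((6+0)*4)+((6+0)*7)))+(y*8))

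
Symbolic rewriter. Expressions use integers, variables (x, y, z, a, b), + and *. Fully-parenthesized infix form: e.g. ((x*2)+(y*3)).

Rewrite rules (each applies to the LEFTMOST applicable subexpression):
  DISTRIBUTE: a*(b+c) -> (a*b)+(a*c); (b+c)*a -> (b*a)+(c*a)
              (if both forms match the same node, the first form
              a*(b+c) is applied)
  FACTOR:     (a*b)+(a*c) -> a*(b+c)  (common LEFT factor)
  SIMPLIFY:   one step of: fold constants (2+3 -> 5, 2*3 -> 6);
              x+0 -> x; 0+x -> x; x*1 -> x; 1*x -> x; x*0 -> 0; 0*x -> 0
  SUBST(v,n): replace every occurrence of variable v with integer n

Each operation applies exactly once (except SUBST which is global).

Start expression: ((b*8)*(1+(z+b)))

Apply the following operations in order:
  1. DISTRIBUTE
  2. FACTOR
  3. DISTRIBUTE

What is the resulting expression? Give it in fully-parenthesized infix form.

Answer: (((b*8)*1)+((b*8)*(z+b)))

Derivation:
Start: ((b*8)*(1+(z+b)))
Apply DISTRIBUTE at root (target: ((b*8)*(1+(z+b)))): ((b*8)*(1+(z+b))) -> (((b*8)*1)+((b*8)*(z+b)))
Apply FACTOR at root (target: (((b*8)*1)+((b*8)*(z+b)))): (((b*8)*1)+((b*8)*(z+b))) -> ((b*8)*(1+(z+b)))
Apply DISTRIBUTE at root (target: ((b*8)*(1+(z+b)))): ((b*8)*(1+(z+b))) -> (((b*8)*1)+((b*8)*(z+b)))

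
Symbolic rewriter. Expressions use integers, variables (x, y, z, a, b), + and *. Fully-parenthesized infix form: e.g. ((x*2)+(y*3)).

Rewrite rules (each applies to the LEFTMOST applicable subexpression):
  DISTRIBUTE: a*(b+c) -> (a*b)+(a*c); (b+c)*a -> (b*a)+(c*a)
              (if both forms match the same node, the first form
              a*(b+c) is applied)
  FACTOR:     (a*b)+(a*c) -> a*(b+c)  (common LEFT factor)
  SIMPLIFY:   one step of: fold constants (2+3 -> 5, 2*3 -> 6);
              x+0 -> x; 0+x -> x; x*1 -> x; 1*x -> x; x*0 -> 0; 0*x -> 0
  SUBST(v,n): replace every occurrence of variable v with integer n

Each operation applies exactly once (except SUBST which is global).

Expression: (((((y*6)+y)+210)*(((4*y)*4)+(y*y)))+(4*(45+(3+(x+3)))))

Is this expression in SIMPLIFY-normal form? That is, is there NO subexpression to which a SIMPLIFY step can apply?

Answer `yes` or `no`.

Answer: yes

Derivation:
Expression: (((((y*6)+y)+210)*(((4*y)*4)+(y*y)))+(4*(45+(3+(x+3)))))
Scanning for simplifiable subexpressions (pre-order)...
  at root: (((((y*6)+y)+210)*(((4*y)*4)+(y*y)))+(4*(45+(3+(x+3))))) (not simplifiable)
  at L: ((((y*6)+y)+210)*(((4*y)*4)+(y*y))) (not simplifiable)
  at LL: (((y*6)+y)+210) (not simplifiable)
  at LLL: ((y*6)+y) (not simplifiable)
  at LLLL: (y*6) (not simplifiable)
  at LR: (((4*y)*4)+(y*y)) (not simplifiable)
  at LRL: ((4*y)*4) (not simplifiable)
  at LRLL: (4*y) (not simplifiable)
  at LRR: (y*y) (not simplifiable)
  at R: (4*(45+(3+(x+3)))) (not simplifiable)
  at RR: (45+(3+(x+3))) (not simplifiable)
  at RRR: (3+(x+3)) (not simplifiable)
  at RRRR: (x+3) (not simplifiable)
Result: no simplifiable subexpression found -> normal form.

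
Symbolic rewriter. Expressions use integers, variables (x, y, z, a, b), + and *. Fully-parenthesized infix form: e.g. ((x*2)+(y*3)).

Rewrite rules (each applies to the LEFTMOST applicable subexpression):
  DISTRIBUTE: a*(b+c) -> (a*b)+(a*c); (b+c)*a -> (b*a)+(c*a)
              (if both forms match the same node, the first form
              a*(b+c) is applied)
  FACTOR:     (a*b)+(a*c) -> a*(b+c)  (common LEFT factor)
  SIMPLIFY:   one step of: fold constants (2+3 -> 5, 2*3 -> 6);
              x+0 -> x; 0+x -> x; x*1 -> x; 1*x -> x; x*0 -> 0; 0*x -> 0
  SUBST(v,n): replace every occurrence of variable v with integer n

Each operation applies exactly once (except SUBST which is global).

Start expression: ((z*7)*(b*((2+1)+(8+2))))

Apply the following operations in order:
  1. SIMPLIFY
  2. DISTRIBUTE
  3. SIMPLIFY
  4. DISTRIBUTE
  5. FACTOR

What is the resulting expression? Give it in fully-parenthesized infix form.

Start: ((z*7)*(b*((2+1)+(8+2))))
Apply SIMPLIFY at RRL (target: (2+1)): ((z*7)*(b*((2+1)+(8+2)))) -> ((z*7)*(b*(3+(8+2))))
Apply DISTRIBUTE at R (target: (b*(3+(8+2)))): ((z*7)*(b*(3+(8+2)))) -> ((z*7)*((b*3)+(b*(8+2))))
Apply SIMPLIFY at RRR (target: (8+2)): ((z*7)*((b*3)+(b*(8+2)))) -> ((z*7)*((b*3)+(b*10)))
Apply DISTRIBUTE at root (target: ((z*7)*((b*3)+(b*10)))): ((z*7)*((b*3)+(b*10))) -> (((z*7)*(b*3))+((z*7)*(b*10)))
Apply FACTOR at root (target: (((z*7)*(b*3))+((z*7)*(b*10)))): (((z*7)*(b*3))+((z*7)*(b*10))) -> ((z*7)*((b*3)+(b*10)))

Answer: ((z*7)*((b*3)+(b*10)))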